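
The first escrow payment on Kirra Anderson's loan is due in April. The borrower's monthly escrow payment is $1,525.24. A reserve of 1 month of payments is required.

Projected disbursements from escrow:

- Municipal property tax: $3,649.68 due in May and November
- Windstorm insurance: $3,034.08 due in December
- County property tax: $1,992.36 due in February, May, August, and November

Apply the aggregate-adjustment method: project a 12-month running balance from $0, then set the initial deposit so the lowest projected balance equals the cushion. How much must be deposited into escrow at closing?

$4,116.80

Cushion = 1 × $1,525.24 = $1,525.24
Trial balance (start $0, +$1,525.24 each month, − disbursements):
  Apr: +$1,525.24 → $1,525.24
  May: +$1,525.24 − $5,642.04 → -$2,591.56
  Jun: +$1,525.24 → -$1,066.32
  Jul: +$1,525.24 → $458.92
  Aug: +$1,525.24 − $1,992.36 → -$8.20
  Sep: +$1,525.24 → $1,517.04
  Oct: +$1,525.24 → $3,042.28
  Nov: +$1,525.24 − $5,642.04 → -$1,074.52
  Dec: +$1,525.24 − $3,034.08 → -$2,583.36
  Jan: +$1,525.24 → -$1,058.12
  Feb: +$1,525.24 − $1,992.36 → -$1,525.24
  Mar: +$1,525.24 → $0.00
Lowest trial balance = -$2,591.56 (May)
Initial deposit = cushion − low point = $1,525.24 − (-$2,591.56) = $4,116.80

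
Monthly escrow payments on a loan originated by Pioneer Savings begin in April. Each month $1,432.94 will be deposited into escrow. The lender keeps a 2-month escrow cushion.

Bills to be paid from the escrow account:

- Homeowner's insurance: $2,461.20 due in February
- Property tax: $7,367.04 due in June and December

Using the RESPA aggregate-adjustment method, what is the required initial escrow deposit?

$5,934.10

Cushion = 2 × $1,432.94 = $2,865.88
Trial balance (start $0, +$1,432.94 each month, − disbursements):
  Apr: +$1,432.94 → $1,432.94
  May: +$1,432.94 → $2,865.88
  Jun: +$1,432.94 − $7,367.04 → -$3,068.22
  Jul: +$1,432.94 → -$1,635.28
  Aug: +$1,432.94 → -$202.34
  Sep: +$1,432.94 → $1,230.60
  Oct: +$1,432.94 → $2,663.54
  Nov: +$1,432.94 → $4,096.48
  Dec: +$1,432.94 − $7,367.04 → -$1,837.62
  Jan: +$1,432.94 → -$404.68
  Feb: +$1,432.94 − $2,461.20 → -$1,432.94
  Mar: +$1,432.94 → $0.00
Lowest trial balance = -$3,068.22 (Jun)
Initial deposit = cushion − low point = $2,865.88 − (-$3,068.22) = $5,934.10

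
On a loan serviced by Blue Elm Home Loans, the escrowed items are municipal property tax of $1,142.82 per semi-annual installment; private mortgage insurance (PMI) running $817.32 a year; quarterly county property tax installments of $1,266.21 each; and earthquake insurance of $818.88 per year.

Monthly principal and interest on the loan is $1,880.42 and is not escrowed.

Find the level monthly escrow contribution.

$748.89

Municipal property tax: $1,142.82 × 2 = $2,285.64 per year
Private mortgage insurance (PMI): $817.32 per year
County property tax: $1,266.21 × 4 = $5,064.84 per year
Earthquake insurance: $818.88 per year
Yearly total = $8,986.68
Per month = $8,986.68 / 12 = $748.89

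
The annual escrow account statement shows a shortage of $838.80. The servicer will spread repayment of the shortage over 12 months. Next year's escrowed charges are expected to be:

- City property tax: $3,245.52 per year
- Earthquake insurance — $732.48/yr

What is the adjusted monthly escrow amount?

City property tax: $3,245.52/yr
Earthquake insurance: $732.48/yr
Yearly total = $3,978.00
Monthly = $3,978.00 / 12 = $331.50
Monthly shortage recovery: $838.80 ÷ 12 = $69.90
New monthly escrow = $331.50 + $69.90 = $401.40

$401.40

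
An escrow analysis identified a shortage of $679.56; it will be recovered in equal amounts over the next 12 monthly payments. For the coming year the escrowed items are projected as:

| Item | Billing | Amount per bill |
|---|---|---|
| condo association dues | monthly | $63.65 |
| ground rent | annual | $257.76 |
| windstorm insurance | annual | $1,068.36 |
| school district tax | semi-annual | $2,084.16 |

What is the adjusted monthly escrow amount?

Condo association dues: $63.65 × 12 = $763.80 per year
Ground rent: $257.76 per year
Windstorm insurance: $1,068.36 per year
School district tax: $2,084.16 × 2 = $4,168.32 per year
Total per year = $6,258.24
Monthly = $6,258.24 / 12 = $521.52
Shortage per month = $679.56 / 12 = $56.63
New monthly escrow = $521.52 + $56.63 = $578.15

$578.15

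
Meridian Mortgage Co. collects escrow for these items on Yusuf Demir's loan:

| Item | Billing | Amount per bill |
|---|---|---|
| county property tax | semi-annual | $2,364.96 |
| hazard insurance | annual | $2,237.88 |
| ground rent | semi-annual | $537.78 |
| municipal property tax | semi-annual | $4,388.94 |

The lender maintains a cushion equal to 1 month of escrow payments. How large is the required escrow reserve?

$1,401.77

County property tax: $2,364.96 × 2 = $4,729.92 per year
Hazard insurance: $2,237.88 per year
Ground rent: $537.78 × 2 = $1,075.56 per year
Municipal property tax: $4,388.94 × 2 = $8,777.88 per year
Total annual escrow = $16,821.24
Per month = $16,821.24 ÷ 12 = $1,401.77
Required cushion = 1 × $1,401.77 = $1,401.77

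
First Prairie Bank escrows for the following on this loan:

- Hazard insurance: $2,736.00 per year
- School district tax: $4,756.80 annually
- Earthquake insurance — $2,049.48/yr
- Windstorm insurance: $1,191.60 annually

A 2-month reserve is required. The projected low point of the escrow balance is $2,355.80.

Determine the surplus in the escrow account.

$566.82

Hazard insurance — $2,736.00
School district tax — $4,756.80
Earthquake insurance — $2,049.48
Windstorm insurance — $1,191.60
Total annual escrow = $2,736.00 + $4,756.80 + $2,049.48 + $1,191.60 = $10,733.88
Monthly = $10,733.88 / 12 = $894.49
Required reserve = 2 × $894.49 = $1,788.98
Surplus = $2,355.80 − $1,788.98 = $566.82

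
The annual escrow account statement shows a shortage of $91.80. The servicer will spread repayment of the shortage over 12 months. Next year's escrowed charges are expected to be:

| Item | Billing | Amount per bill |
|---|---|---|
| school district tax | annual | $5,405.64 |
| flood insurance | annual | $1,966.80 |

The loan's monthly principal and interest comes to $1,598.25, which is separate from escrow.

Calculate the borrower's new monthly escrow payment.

School district tax = $5,405.64
Flood insurance = $1,966.80
Annual escrow total = $5,405.64 + $1,966.80 = $7,372.44
Per month = $7,372.44 ÷ 12 = $614.37
Shortage spread = $91.80 / 12 = $7.65/mo
Adjusted monthly = $614.37 + $7.65 = $622.02

$622.02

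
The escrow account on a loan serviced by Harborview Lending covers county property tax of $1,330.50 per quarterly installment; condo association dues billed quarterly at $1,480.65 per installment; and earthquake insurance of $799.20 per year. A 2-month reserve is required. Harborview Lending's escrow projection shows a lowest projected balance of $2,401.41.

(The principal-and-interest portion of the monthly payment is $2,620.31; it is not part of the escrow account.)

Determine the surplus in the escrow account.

County property tax = $1,330.50 × 4 = $5,322.00 per year
Condo association dues = $1,480.65 × 4 = $5,922.60 per year
Earthquake insurance = $799.20 per year
Yearly total = $5,322.00 + $5,922.60 + $799.20 = $12,043.80
Per month = $12,043.80 ÷ 12 = $1,003.65
Cushion = 2 × $1,003.65 = $2,007.30
Surplus = $2,401.41 − $2,007.30 = $394.11

$394.11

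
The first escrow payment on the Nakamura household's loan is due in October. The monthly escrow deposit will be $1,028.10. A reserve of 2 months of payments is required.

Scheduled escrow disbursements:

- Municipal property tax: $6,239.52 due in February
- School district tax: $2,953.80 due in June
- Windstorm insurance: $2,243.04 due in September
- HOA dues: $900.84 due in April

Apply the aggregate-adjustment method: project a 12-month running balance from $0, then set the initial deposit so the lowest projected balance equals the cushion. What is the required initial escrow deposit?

Cushion = 2 × $1,028.10 = $2,056.20
Trial balance (start $0, +$1,028.10 each month, − disbursements):
  Oct: +$1,028.10 → $1,028.10
  Nov: +$1,028.10 → $2,056.20
  Dec: +$1,028.10 → $3,084.30
  Jan: +$1,028.10 → $4,112.40
  Feb: +$1,028.10 − $6,239.52 → -$1,099.02
  Mar: +$1,028.10 → -$70.92
  Apr: +$1,028.10 − $900.84 → $56.34
  May: +$1,028.10 → $1,084.44
  Jun: +$1,028.10 − $2,953.80 → -$841.26
  Jul: +$1,028.10 → $186.84
  Aug: +$1,028.10 → $1,214.94
  Sep: +$1,028.10 − $2,243.04 → $0.00
Lowest trial balance = -$1,099.02 (Feb)
Initial deposit = cushion − low point = $2,056.20 − (-$1,099.02) = $3,155.22

$3,155.22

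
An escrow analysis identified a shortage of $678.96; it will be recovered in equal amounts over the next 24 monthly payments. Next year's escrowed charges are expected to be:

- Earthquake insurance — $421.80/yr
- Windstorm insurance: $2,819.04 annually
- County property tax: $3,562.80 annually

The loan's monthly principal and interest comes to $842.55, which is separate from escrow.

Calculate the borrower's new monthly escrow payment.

Earthquake insurance: $421.80 annually
Windstorm insurance: $2,819.04 annually
County property tax: $3,562.80 annually
Yearly total = $6,803.64
Monthly escrow = $6,803.64 / 12 = $566.97
Shortage spread = $678.96 ÷ 24 = $28.29/mo
New monthly escrow = $566.97 + $28.29 = $595.26

$595.26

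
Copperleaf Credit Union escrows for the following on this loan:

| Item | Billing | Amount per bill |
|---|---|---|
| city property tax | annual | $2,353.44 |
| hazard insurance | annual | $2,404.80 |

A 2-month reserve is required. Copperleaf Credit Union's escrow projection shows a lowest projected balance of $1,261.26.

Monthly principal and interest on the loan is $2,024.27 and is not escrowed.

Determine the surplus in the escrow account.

$468.22

City property tax — $2,353.44 per year
Hazard insurance — $2,404.80 per year
Annual escrow total = $2,353.44 + $2,404.80 = $4,758.24
Monthly escrow = $4,758.24 / 12 = $396.52
Cushion = 2 × $396.52 = $793.04
Surplus = $1,261.26 − $793.04 = $468.22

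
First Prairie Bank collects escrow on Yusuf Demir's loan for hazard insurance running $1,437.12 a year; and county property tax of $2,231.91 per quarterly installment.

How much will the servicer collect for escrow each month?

Hazard insurance — $1,437.12 per year
County property tax — $2,231.91 × 4 = $8,927.64 per year
Combined annual = $10,364.76
Monthly escrow = $10,364.76 ÷ 12 = $863.73

$863.73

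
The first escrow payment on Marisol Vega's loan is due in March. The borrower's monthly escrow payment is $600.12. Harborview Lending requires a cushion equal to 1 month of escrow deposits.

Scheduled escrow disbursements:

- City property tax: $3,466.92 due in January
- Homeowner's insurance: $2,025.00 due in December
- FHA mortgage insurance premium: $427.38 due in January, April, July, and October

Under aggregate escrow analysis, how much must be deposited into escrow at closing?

$1,200.24

Cushion = 1 × $600.12 = $600.12
Trial balance (start $0, +$600.12 each month, − disbursements):
  Mar: +$600.12 → $600.12
  Apr: +$600.12 − $427.38 → $772.86
  May: +$600.12 → $1,372.98
  Jun: +$600.12 → $1,973.10
  Jul: +$600.12 − $427.38 → $2,145.84
  Aug: +$600.12 → $2,745.96
  Sep: +$600.12 → $3,346.08
  Oct: +$600.12 − $427.38 → $3,518.82
  Nov: +$600.12 → $4,118.94
  Dec: +$600.12 − $2,025.00 → $2,694.06
  Jan: +$600.12 − $3,894.30 → -$600.12
  Feb: +$600.12 → $0.00
Lowest trial balance = -$600.12 (Jan)
Initial deposit = cushion − low point = $600.12 − (-$600.12) = $1,200.24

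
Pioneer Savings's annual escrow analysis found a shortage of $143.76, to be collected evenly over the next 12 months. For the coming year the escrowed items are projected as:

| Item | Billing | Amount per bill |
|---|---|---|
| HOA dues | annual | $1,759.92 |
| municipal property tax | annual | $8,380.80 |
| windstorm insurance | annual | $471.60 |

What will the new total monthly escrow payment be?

$896.34

HOA dues: $1,759.92
Municipal property tax: $8,380.80
Windstorm insurance: $471.60
Total per year = $10,612.32
Monthly escrow = $10,612.32 ÷ 12 = $884.36
Shortage per month = $143.76 / 12 = $11.98
Adjusted monthly = $884.36 + $11.98 = $896.34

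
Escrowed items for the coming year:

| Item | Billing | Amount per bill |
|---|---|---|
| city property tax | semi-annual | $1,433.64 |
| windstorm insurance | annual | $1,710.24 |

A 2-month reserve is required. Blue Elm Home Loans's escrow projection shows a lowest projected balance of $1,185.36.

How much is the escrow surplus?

City property tax — $1,433.64 × 2 = $2,867.28 per year
Windstorm insurance — $1,710.24 per year
Total per year = $4,577.52
Monthly = $4,577.52 / 12 = $381.46
Required cushion = 2 × $381.46 = $762.92
Excess over cushion: $1,185.36 − $762.92 = $422.44

$422.44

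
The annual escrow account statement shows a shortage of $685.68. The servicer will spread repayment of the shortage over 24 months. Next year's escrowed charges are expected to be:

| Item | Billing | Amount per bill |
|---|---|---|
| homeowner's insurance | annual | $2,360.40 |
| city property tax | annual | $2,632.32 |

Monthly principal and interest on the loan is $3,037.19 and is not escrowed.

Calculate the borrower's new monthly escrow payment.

Homeowner's insurance: $2,360.40
City property tax: $2,632.32
Yearly total = $2,360.40 + $2,632.32 = $4,992.72
Monthly = $4,992.72 ÷ 12 = $416.06
Shortage spread = $685.68 ÷ 24 = $28.57/mo
Adjusted monthly = $416.06 + $28.57 = $444.63

$444.63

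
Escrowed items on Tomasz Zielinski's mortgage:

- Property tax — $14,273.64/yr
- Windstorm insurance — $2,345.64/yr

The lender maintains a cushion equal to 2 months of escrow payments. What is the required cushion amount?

Property tax — $14,273.64
Windstorm insurance — $2,345.64
Combined annual = $14,273.64 + $2,345.64 = $16,619.28
Base monthly escrow = $16,619.28 ÷ 12 = $1,384.94
Cushion = 2 × $1,384.94 = $2,769.88

$2,769.88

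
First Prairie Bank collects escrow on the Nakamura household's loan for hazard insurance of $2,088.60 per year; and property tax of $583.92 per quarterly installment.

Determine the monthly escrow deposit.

Hazard insurance = $2,088.60 annually
Property tax = $583.92 × 4 = $2,335.68 annually
Total per year = $2,088.60 + $2,335.68 = $4,424.28
Per month = $4,424.28 / 12 = $368.69

$368.69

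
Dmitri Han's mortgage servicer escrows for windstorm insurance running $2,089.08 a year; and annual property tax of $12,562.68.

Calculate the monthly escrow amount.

Windstorm insurance: $2,089.08 per year
Property tax: $12,562.68 per year
Total per year = $2,089.08 + $12,562.68 = $14,651.76
Base monthly escrow = $14,651.76 / 12 = $1,220.98

$1,220.98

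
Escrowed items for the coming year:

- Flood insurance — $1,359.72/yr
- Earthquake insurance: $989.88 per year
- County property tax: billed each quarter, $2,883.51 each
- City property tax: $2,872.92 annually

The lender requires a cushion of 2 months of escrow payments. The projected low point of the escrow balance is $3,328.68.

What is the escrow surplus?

Flood insurance: $1,359.72 per year
Earthquake insurance: $989.88 per year
County property tax: $2,883.51 × 4 = $11,534.04 per year
City property tax: $2,872.92 per year
Total annual escrow = $1,359.72 + $989.88 + $11,534.04 + $2,872.92 = $16,756.56
Monthly = $16,756.56 / 12 = $1,396.38
Cushion = 2 × $1,396.38 = $2,792.76
Surplus = $3,328.68 − $2,792.76 = $535.92

$535.92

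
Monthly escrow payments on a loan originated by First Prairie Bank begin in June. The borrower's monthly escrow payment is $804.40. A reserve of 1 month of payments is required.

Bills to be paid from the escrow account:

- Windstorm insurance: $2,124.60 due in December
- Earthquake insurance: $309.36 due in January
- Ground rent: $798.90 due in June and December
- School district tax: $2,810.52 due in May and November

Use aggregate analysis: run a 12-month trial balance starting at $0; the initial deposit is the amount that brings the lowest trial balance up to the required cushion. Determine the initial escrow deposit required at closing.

$1,706.52

Cushion = 1 × $804.40 = $804.40
Trial balance (start $0, +$804.40 each month, − disbursements):
  Jun: +$804.40 − $798.90 → $5.50
  Jul: +$804.40 → $809.90
  Aug: +$804.40 → $1,614.30
  Sep: +$804.40 → $2,418.70
  Oct: +$804.40 → $3,223.10
  Nov: +$804.40 − $2,810.52 → $1,216.98
  Dec: +$804.40 − $2,923.50 → -$902.12
  Jan: +$804.40 − $309.36 → -$407.08
  Feb: +$804.40 → $397.32
  Mar: +$804.40 → $1,201.72
  Apr: +$804.40 → $2,006.12
  May: +$804.40 − $2,810.52 → $0.00
Lowest trial balance = -$902.12 (Dec)
Initial deposit = cushion − low point = $804.40 − (-$902.12) = $1,706.52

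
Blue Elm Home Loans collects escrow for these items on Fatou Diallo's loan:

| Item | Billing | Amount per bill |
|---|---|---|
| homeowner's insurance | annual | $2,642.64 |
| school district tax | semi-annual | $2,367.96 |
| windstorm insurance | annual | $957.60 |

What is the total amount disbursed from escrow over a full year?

Homeowner's insurance — $2,642.64 annually
School district tax — $2,367.96 × 2 = $4,735.92 annually
Windstorm insurance — $957.60 annually
Annual escrow total = $8,336.16

$8,336.16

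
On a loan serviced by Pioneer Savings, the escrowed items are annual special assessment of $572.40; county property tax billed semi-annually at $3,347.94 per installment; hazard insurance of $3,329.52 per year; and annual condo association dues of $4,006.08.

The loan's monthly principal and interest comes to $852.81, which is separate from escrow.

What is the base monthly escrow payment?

Special assessment — $572.40
County property tax — $3,347.94 × 2 = $6,695.88
Hazard insurance — $3,329.52
Condo association dues — $4,006.08
Total annual escrow = $572.40 + $6,695.88 + $3,329.52 + $4,006.08 = $14,603.88
Monthly = $14,603.88 ÷ 12 = $1,216.99

$1,216.99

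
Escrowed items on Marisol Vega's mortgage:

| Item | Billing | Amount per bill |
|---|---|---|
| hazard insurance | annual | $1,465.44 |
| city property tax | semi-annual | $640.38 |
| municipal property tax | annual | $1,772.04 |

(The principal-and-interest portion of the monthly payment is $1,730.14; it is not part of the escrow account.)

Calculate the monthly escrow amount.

$376.52

Hazard insurance — $1,465.44/yr
City property tax — $640.38 × 2 = $1,280.76/yr
Municipal property tax — $1,772.04/yr
Combined annual = $4,518.24
Monthly = $4,518.24 / 12 = $376.52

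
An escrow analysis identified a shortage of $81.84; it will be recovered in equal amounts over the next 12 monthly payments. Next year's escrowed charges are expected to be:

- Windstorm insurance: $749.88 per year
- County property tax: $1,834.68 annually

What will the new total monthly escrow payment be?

$222.20

Windstorm insurance: $749.88 annually
County property tax: $1,834.68 annually
Total per year = $749.88 + $1,834.68 = $2,584.56
Base monthly escrow = $2,584.56 / 12 = $215.38
Shortage spread = $81.84 / 12 = $6.82/mo
Adjusted monthly = $215.38 + $6.82 = $222.20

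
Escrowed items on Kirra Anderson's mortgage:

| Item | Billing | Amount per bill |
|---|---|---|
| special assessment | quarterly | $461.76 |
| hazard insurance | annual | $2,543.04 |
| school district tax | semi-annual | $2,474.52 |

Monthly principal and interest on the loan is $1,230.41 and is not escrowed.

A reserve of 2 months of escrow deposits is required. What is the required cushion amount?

Special assessment: $461.76 × 4 = $1,847.04/yr
Hazard insurance: $2,543.04/yr
School district tax: $2,474.52 × 2 = $4,949.04/yr
Total annual escrow = $1,847.04 + $2,543.04 + $4,949.04 = $9,339.12
Monthly = $9,339.12 / 12 = $778.26
Required cushion = 2 × $778.26 = $1,556.52

$1,556.52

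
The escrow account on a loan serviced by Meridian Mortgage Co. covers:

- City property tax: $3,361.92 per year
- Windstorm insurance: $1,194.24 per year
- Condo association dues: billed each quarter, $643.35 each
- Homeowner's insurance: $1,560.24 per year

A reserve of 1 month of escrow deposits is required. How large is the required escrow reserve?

$724.15

City property tax = $3,361.92/yr
Windstorm insurance = $1,194.24/yr
Condo association dues = $643.35 × 4 = $2,573.40/yr
Homeowner's insurance = $1,560.24/yr
Total annual escrow = $3,361.92 + $1,194.24 + $2,573.40 + $1,560.24 = $8,689.80
Monthly = $8,689.80 ÷ 12 = $724.15
Cushion = 1 × $724.15 = $724.15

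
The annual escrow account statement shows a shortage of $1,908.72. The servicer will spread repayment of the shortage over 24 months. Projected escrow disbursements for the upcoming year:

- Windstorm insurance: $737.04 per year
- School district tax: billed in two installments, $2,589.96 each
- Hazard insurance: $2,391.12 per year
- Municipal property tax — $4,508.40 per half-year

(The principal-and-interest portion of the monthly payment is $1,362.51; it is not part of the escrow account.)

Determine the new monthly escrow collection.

$1,523.27

Windstorm insurance = $737.04
School district tax = $2,589.96 × 2 = $5,179.92
Hazard insurance = $2,391.12
Municipal property tax = $4,508.40 × 2 = $9,016.80
Yearly total = $737.04 + $5,179.92 + $2,391.12 + $9,016.80 = $17,324.88
Base monthly escrow = $17,324.88 ÷ 12 = $1,443.74
Monthly shortage recovery: $1,908.72 ÷ 24 = $79.53
New monthly escrow = $1,443.74 + $79.53 = $1,523.27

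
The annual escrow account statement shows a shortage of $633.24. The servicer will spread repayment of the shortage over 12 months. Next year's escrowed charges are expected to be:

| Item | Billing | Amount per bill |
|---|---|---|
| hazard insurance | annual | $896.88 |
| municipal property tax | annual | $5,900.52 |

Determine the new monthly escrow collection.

Hazard insurance: $896.88/yr
Municipal property tax: $5,900.52/yr
Combined annual = $896.88 + $5,900.52 = $6,797.40
Base monthly escrow = $6,797.40 / 12 = $566.45
Shortage per month = $633.24 ÷ 12 = $52.77
New monthly escrow = $566.45 + $52.77 = $619.22

$619.22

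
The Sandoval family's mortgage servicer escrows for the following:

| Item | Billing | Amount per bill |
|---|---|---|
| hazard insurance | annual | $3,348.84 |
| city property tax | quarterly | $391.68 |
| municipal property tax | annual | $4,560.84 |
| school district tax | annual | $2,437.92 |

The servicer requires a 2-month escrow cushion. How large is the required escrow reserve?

$1,985.72

Hazard insurance: $3,348.84 per year
City property tax: $391.68 × 4 = $1,566.72 per year
Municipal property tax: $4,560.84 per year
School district tax: $2,437.92 per year
Combined annual = $11,914.32
Base monthly escrow = $11,914.32 ÷ 12 = $992.86
Required cushion = 2 × $992.86 = $1,985.72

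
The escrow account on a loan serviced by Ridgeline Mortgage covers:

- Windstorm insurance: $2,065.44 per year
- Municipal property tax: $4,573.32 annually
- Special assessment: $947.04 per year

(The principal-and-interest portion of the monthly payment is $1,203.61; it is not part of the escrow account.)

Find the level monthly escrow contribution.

$632.15

Windstorm insurance = $2,065.44/yr
Municipal property tax = $4,573.32/yr
Special assessment = $947.04/yr
Annual escrow total = $2,065.44 + $4,573.32 + $947.04 = $7,585.80
Base monthly escrow = $7,585.80 / 12 = $632.15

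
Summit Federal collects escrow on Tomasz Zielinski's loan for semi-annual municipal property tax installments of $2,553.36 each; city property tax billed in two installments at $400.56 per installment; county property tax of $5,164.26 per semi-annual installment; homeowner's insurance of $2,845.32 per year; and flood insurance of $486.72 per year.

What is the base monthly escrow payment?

$1,630.70

Municipal property tax = $2,553.36 × 2 = $5,106.72 annually
City property tax = $400.56 × 2 = $801.12 annually
County property tax = $5,164.26 × 2 = $10,328.52 annually
Homeowner's insurance = $2,845.32 annually
Flood insurance = $486.72 annually
Combined annual = $19,568.40
Base monthly escrow = $19,568.40 ÷ 12 = $1,630.70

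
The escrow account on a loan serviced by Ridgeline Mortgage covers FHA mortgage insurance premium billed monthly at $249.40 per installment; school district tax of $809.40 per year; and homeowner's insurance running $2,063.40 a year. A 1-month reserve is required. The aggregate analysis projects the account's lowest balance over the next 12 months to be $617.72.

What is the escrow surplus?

FHA mortgage insurance premium = $249.40 × 12 = $2,992.80/yr
School district tax = $809.40/yr
Homeowner's insurance = $2,063.40/yr
Yearly total = $5,865.60
Monthly = $5,865.60 ÷ 12 = $488.80
Required cushion = 1 × $488.80 = $488.80
Surplus = $617.72 − $488.80 = $128.92

$128.92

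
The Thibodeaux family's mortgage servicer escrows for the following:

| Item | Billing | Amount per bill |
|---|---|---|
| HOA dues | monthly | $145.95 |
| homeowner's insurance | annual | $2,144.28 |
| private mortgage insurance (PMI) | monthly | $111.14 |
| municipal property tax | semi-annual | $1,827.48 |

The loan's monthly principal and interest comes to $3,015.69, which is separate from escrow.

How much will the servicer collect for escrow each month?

$740.36

HOA dues = $145.95 × 12 = $1,751.40
Homeowner's insurance = $2,144.28
Private mortgage insurance (PMI) = $111.14 × 12 = $1,333.68
Municipal property tax = $1,827.48 × 2 = $3,654.96
Total per year = $8,884.32
Per month = $8,884.32 ÷ 12 = $740.36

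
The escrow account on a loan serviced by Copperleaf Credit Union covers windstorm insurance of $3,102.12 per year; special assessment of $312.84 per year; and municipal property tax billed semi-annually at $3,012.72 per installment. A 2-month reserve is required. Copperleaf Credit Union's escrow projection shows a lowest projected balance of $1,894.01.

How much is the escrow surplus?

$320.61

Windstorm insurance — $3,102.12/yr
Special assessment — $312.84/yr
Municipal property tax — $3,012.72 × 2 = $6,025.44/yr
Yearly total = $3,102.12 + $312.84 + $6,025.44 = $9,440.40
Monthly = $9,440.40 / 12 = $786.70
Required reserve = 2 × $786.70 = $1,573.40
Excess over cushion: $1,894.01 − $1,573.40 = $320.61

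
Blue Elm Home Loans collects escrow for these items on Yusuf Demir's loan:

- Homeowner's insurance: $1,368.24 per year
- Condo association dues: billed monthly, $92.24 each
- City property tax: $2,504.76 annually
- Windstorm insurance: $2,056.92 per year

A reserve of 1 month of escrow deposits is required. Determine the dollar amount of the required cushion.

$586.40

Homeowner's insurance — $1,368.24 annually
Condo association dues — $92.24 × 12 = $1,106.88 annually
City property tax — $2,504.76 annually
Windstorm insurance — $2,056.92 annually
Total annual escrow = $1,368.24 + $1,106.88 + $2,504.76 + $2,056.92 = $7,036.80
Base monthly escrow = $7,036.80 ÷ 12 = $586.40
Cushion = 1 × $586.40 = $586.40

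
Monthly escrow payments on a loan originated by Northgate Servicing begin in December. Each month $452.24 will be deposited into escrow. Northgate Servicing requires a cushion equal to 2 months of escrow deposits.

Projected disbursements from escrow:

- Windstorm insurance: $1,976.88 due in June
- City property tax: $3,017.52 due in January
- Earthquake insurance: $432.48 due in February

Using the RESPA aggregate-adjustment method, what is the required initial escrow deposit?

Cushion = 2 × $452.24 = $904.48
Trial balance (start $0, +$452.24 each month, − disbursements):
  Dec: +$452.24 → $452.24
  Jan: +$452.24 − $3,017.52 → -$2,113.04
  Feb: +$452.24 − $432.48 → -$2,093.28
  Mar: +$452.24 → -$1,641.04
  Apr: +$452.24 → -$1,188.80
  May: +$452.24 → -$736.56
  Jun: +$452.24 − $1,976.88 → -$2,261.20
  Jul: +$452.24 → -$1,808.96
  Aug: +$452.24 → -$1,356.72
  Sep: +$452.24 → -$904.48
  Oct: +$452.24 → -$452.24
  Nov: +$452.24 → $0.00
Lowest trial balance = -$2,261.20 (Jun)
Initial deposit = cushion − low point = $904.48 − (-$2,261.20) = $3,165.68

$3,165.68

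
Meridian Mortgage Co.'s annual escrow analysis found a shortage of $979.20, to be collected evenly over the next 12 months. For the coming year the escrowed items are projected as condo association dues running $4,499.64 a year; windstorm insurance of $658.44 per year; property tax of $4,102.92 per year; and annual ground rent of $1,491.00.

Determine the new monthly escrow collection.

$977.60

Condo association dues: $4,499.64 annually
Windstorm insurance: $658.44 annually
Property tax: $4,102.92 annually
Ground rent: $1,491.00 annually
Annual escrow total = $10,752.00
Per month = $10,752.00 ÷ 12 = $896.00
Shortage spread = $979.20 ÷ 12 = $81.60/mo
Adjusted monthly = $896.00 + $81.60 = $977.60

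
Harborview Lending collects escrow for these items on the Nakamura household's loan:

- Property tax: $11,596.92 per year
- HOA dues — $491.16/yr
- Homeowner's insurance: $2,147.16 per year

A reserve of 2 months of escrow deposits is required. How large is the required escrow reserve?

$2,372.54

Property tax = $11,596.92
HOA dues = $491.16
Homeowner's insurance = $2,147.16
Total per year = $11,596.92 + $491.16 + $2,147.16 = $14,235.24
Per month = $14,235.24 / 12 = $1,186.27
Required cushion = 2 × $1,186.27 = $2,372.54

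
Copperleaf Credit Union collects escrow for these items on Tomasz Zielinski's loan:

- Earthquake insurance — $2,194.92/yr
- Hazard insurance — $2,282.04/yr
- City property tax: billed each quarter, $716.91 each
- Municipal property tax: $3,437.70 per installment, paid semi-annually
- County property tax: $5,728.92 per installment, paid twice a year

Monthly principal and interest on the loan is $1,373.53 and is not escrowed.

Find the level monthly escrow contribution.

$2,139.82

Earthquake insurance = $2,194.92 annually
Hazard insurance = $2,282.04 annually
City property tax = $716.91 × 4 = $2,867.64 annually
Municipal property tax = $3,437.70 × 2 = $6,875.40 annually
County property tax = $5,728.92 × 2 = $11,457.84 annually
Combined annual = $2,194.92 + $2,282.04 + $2,867.64 + $6,875.40 + $11,457.84 = $25,677.84
Per month = $25,677.84 / 12 = $2,139.82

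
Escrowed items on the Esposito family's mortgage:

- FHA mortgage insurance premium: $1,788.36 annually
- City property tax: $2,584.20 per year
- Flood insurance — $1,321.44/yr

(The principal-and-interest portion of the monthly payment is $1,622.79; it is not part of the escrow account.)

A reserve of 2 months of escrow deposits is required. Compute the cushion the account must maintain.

$949.00

FHA mortgage insurance premium — $1,788.36 annually
City property tax — $2,584.20 annually
Flood insurance — $1,321.44 annually
Total per year = $1,788.36 + $2,584.20 + $1,321.44 = $5,694.00
Per month = $5,694.00 ÷ 12 = $474.50
Required cushion = 2 × $474.50 = $949.00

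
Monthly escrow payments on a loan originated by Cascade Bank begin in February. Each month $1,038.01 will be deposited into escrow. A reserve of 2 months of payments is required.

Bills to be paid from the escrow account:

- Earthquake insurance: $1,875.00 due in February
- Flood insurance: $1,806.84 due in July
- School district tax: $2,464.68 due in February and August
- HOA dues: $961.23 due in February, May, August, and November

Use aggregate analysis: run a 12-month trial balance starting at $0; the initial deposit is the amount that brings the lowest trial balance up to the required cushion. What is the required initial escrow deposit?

Cushion = 2 × $1,038.01 = $2,076.02
Trial balance (start $0, +$1,038.01 each month, − disbursements):
  Feb: +$1,038.01 − $5,300.91 → -$4,262.90
  Mar: +$1,038.01 → -$3,224.89
  Apr: +$1,038.01 → -$2,186.88
  May: +$1,038.01 − $961.23 → -$2,110.10
  Jun: +$1,038.01 → -$1,072.09
  Jul: +$1,038.01 − $1,806.84 → -$1,840.92
  Aug: +$1,038.01 − $3,425.91 → -$4,228.82
  Sep: +$1,038.01 → -$3,190.81
  Oct: +$1,038.01 → -$2,152.80
  Nov: +$1,038.01 − $961.23 → -$2,076.02
  Dec: +$1,038.01 → -$1,038.01
  Jan: +$1,038.01 → $0.00
Lowest trial balance = -$4,262.90 (Feb)
Initial deposit = cushion − low point = $2,076.02 − (-$4,262.90) = $6,338.92

$6,338.92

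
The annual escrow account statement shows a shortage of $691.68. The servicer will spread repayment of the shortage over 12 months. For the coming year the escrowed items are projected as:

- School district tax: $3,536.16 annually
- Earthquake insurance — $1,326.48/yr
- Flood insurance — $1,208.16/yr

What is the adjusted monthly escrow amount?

$563.54

School district tax: $3,536.16
Earthquake insurance: $1,326.48
Flood insurance: $1,208.16
Combined annual = $6,070.80
Monthly escrow = $6,070.80 ÷ 12 = $505.90
Monthly shortage recovery: $691.68 / 12 = $57.64
Adjusted monthly = $505.90 + $57.64 = $563.54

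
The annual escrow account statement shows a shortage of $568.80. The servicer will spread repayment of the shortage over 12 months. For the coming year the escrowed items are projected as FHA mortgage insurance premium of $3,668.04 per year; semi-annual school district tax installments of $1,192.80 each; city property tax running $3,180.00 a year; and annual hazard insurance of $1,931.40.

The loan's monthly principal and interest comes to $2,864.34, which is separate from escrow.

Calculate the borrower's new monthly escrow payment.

FHA mortgage insurance premium — $3,668.04 annually
School district tax — $1,192.80 × 2 = $2,385.60 annually
City property tax — $3,180.00 annually
Hazard insurance — $1,931.40 annually
Total per year = $3,668.04 + $2,385.60 + $3,180.00 + $1,931.40 = $11,165.04
Per month = $11,165.04 / 12 = $930.42
Shortage spread = $568.80 / 12 = $47.40/mo
Adjusted monthly = $930.42 + $47.40 = $977.82

$977.82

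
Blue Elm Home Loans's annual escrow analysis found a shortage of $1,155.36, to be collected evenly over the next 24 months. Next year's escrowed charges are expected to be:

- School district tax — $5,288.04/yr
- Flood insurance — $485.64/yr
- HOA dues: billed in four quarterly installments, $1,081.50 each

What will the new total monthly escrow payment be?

$889.78

School district tax — $5,288.04/yr
Flood insurance — $485.64/yr
HOA dues — $1,081.50 × 4 = $4,326.00/yr
Combined annual = $5,288.04 + $485.64 + $4,326.00 = $10,099.68
Base monthly escrow = $10,099.68 / 12 = $841.64
Shortage per month = $1,155.36 / 24 = $48.14
New monthly escrow = $841.64 + $48.14 = $889.78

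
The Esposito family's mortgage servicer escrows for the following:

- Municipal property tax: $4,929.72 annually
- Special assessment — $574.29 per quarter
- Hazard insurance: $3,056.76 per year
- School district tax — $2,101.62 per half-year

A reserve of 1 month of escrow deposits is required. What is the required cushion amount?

Municipal property tax = $4,929.72 per year
Special assessment = $574.29 × 4 = $2,297.16 per year
Hazard insurance = $3,056.76 per year
School district tax = $2,101.62 × 2 = $4,203.24 per year
Total per year = $14,486.88
Per month = $14,486.88 ÷ 12 = $1,207.24
Reserve = 1 × $1,207.24 = $1,207.24

$1,207.24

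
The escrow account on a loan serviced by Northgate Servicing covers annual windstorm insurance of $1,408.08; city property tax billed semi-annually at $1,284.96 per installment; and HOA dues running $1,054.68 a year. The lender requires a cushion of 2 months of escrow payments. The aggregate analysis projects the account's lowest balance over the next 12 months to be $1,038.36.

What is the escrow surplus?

Windstorm insurance = $1,408.08
City property tax = $1,284.96 × 2 = $2,569.92
HOA dues = $1,054.68
Combined annual = $5,032.68
Per month = $5,032.68 ÷ 12 = $419.39
Required reserve = 2 × $419.39 = $838.78
Surplus = $1,038.36 − $838.78 = $199.58

$199.58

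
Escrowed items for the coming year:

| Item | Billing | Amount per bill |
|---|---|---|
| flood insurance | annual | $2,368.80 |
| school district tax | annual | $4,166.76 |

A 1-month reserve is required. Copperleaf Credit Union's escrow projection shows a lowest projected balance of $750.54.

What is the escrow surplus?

Flood insurance — $2,368.80 per year
School district tax — $4,166.76 per year
Yearly total = $2,368.80 + $4,166.76 = $6,535.56
Per month = $6,535.56 / 12 = $544.63
Required reserve = 1 × $544.63 = $544.63
Surplus = $750.54 − $544.63 = $205.91

$205.91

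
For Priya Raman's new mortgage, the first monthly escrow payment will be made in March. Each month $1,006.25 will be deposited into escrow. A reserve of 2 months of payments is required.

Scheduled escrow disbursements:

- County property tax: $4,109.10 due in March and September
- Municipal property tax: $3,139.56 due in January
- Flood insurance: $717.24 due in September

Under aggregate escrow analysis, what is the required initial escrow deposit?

$5,115.35

Cushion = 2 × $1,006.25 = $2,012.50
Trial balance (start $0, +$1,006.25 each month, − disbursements):
  Mar: +$1,006.25 − $4,109.10 → -$3,102.85
  Apr: +$1,006.25 → -$2,096.60
  May: +$1,006.25 → -$1,090.35
  Jun: +$1,006.25 → -$84.10
  Jul: +$1,006.25 → $922.15
  Aug: +$1,006.25 → $1,928.40
  Sep: +$1,006.25 − $4,826.34 → -$1,891.69
  Oct: +$1,006.25 → -$885.44
  Nov: +$1,006.25 → $120.81
  Dec: +$1,006.25 → $1,127.06
  Jan: +$1,006.25 − $3,139.56 → -$1,006.25
  Feb: +$1,006.25 → $0.00
Lowest trial balance = -$3,102.85 (Mar)
Initial deposit = cushion − low point = $2,012.50 − (-$3,102.85) = $5,115.35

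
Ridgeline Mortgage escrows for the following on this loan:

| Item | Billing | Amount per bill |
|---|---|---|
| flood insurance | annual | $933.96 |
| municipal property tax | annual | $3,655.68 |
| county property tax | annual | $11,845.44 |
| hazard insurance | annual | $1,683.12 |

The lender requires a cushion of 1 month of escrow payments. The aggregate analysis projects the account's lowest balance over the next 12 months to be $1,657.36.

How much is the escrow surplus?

Flood insurance: $933.96 per year
Municipal property tax: $3,655.68 per year
County property tax: $11,845.44 per year
Hazard insurance: $1,683.12 per year
Total annual escrow = $18,118.20
Base monthly escrow = $18,118.20 / 12 = $1,509.85
Cushion = 1 × $1,509.85 = $1,509.85
Excess over cushion: $1,657.36 − $1,509.85 = $147.51

$147.51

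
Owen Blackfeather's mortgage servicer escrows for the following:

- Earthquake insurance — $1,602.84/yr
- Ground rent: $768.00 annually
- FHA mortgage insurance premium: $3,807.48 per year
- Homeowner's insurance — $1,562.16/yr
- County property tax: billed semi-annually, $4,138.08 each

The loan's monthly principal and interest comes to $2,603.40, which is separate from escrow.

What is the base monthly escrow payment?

Earthquake insurance = $1,602.84 per year
Ground rent = $768.00 per year
FHA mortgage insurance premium = $3,807.48 per year
Homeowner's insurance = $1,562.16 per year
County property tax = $4,138.08 × 2 = $8,276.16 per year
Annual escrow total = $16,016.64
Monthly = $16,016.64 / 12 = $1,334.72

$1,334.72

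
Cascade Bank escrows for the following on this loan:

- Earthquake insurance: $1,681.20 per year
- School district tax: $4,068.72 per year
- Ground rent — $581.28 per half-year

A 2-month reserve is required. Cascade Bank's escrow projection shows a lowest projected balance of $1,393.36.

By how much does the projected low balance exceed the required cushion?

$241.28

Earthquake insurance: $1,681.20
School district tax: $4,068.72
Ground rent: $581.28 × 2 = $1,162.56
Yearly total = $6,912.48
Monthly escrow = $6,912.48 ÷ 12 = $576.04
Required cushion = 2 × $576.04 = $1,152.08
Surplus = $1,393.36 − $1,152.08 = $241.28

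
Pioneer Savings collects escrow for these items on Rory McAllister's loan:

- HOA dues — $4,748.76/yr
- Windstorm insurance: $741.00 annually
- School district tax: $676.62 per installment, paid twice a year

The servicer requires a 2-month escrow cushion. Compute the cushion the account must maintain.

$1,140.50

HOA dues: $4,748.76 annually
Windstorm insurance: $741.00 annually
School district tax: $676.62 × 2 = $1,353.24 annually
Yearly total = $4,748.76 + $741.00 + $1,353.24 = $6,843.00
Monthly = $6,843.00 / 12 = $570.25
Cushion = 2 × $570.25 = $1,140.50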